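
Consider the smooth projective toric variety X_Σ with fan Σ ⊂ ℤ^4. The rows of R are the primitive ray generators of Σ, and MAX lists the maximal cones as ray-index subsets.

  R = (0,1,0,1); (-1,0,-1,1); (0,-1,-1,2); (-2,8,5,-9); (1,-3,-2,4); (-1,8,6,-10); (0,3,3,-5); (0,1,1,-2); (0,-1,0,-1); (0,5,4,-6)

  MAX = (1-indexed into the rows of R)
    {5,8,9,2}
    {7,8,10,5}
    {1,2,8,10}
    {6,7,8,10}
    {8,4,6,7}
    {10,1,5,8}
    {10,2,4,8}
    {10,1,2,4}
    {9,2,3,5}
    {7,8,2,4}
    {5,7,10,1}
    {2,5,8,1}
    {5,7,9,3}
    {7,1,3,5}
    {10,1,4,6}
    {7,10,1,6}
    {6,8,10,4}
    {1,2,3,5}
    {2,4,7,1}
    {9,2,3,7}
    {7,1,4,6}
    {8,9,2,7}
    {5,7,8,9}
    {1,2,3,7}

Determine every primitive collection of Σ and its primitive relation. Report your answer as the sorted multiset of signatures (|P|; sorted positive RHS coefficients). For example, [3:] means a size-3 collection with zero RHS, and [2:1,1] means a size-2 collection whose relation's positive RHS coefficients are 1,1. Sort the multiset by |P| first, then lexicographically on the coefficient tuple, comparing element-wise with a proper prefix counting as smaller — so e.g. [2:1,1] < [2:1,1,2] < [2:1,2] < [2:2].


Minimal non-faces — 18 found among 10 rays, 24 max cones:

  P={1,9}:  v_{1} + v_{9} = 0 ; sig = [2:]
  P={3,8}:  v_{3} + v_{8} = 0 ; sig = [2:]
  P={2,6}:  v_{2} + v_{6} = v_{4} ; sig = [2:1]
  P={5,6}:  v_{5} + v_{6} = v_{10} ; sig = [2:1]
  P={3,10}:  v_{3} + v_{10} = v_{1} + v_{7} ; sig = [2:1,1]
  P={4,5}:  v_{4} + v_{5} = v_{2} + v_{10} ; sig = [2:1,1]
  P={9,10}:  v_{9} + v_{10} = v_{7} + v_{8} ; sig = [2:1,1]
  P={3,6}:  v_{3} + v_{6} = v_{1} + v_{2} + 2·v_{7} ; sig = [2:1,1,2]
  P={6,9}:  v_{6} + v_{9} = v_{2} + 2·v_{7} + v_{8} ; sig = [2:1,1,2]
  P={3,4}:  v_{3} + v_{4} = v_{1} + 2·v_{2} + 2·v_{7} ; sig = [2:1,2,2]
  P={4,9}:  v_{4} + v_{9} = 2·v_{2} + 2·v_{7} + v_{8} ; sig = [2:1,2,2]
  P={2,5,7}:  v_{2} + v_{5} + v_{7} = 0 ; sig = [3:]
  P={1,7,8}:  v_{1} + v_{7} + v_{8} = v_{10} ; sig = [3:1]
  P={2,7,10}:  v_{2} + v_{7} + v_{10} = v_{6} ; sig = [3:1]
  P={2,5,10}:  v_{2} + v_{5} + v_{10} = v_{1} + v_{8} ; sig = [3:1,1]
  P={1,6,8}:  v_{1} + v_{6} + v_{8} = v_{2} + 2·v_{10} ; sig = [3:1,2]
  P={4,7,10}:  v_{4} + v_{7} + v_{10} = 2·v_{6} ; sig = [3:2]
  P={1,4,8}:  v_{1} + v_{4} + v_{8} = 2·v_{2} + 2·v_{10} ; sig = [3:2,2]

so the primitive-relation signature multiset is
[[2:], [2:], [2:1], [2:1], [2:1,1], [2:1,1], [2:1,1], [2:1,1,2], [2:1,1,2], [2:1,2,2], [2:1,2,2], [3:], [3:1], [3:1], [3:1,1], [3:1,2], [3:2], [3:2,2]]


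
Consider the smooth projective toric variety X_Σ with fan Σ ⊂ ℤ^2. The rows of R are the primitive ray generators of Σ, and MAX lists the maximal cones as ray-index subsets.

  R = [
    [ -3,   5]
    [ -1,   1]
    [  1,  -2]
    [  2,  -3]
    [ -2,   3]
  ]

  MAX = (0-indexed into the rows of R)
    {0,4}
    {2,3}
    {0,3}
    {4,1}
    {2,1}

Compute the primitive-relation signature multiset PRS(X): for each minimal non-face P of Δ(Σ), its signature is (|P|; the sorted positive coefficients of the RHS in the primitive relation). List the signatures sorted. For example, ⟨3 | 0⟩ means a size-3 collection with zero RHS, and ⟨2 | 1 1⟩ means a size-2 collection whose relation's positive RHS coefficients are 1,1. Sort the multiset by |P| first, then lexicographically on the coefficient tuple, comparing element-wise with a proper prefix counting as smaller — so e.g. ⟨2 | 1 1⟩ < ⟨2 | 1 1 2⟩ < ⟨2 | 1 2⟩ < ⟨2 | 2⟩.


5 collections generate NE(X_Σ); each relation:

  • {3,4}:  v_{3} + v_{4} = 0 ; sig = ⟨2 | 0⟩
  • {0,2}:  v_{0} + v_{2} = v_{4} ; sig = ⟨2 | 1⟩
  • {1,3}:  v_{1} + v_{3} = v_{2} ; sig = ⟨2 | 1⟩
  • {2,4}:  v_{2} + v_{4} = v_{1} ; sig = ⟨2 | 1⟩
  • {0,1}:  v_{0} + v_{1} = 2·v_{4} ; sig = ⟨2 | 2⟩

Sorted signature multiset PRS(X):
{ ⟨2 | 0⟩,  ⟨2 | 1⟩ ×3,  ⟨2 | 2⟩ }


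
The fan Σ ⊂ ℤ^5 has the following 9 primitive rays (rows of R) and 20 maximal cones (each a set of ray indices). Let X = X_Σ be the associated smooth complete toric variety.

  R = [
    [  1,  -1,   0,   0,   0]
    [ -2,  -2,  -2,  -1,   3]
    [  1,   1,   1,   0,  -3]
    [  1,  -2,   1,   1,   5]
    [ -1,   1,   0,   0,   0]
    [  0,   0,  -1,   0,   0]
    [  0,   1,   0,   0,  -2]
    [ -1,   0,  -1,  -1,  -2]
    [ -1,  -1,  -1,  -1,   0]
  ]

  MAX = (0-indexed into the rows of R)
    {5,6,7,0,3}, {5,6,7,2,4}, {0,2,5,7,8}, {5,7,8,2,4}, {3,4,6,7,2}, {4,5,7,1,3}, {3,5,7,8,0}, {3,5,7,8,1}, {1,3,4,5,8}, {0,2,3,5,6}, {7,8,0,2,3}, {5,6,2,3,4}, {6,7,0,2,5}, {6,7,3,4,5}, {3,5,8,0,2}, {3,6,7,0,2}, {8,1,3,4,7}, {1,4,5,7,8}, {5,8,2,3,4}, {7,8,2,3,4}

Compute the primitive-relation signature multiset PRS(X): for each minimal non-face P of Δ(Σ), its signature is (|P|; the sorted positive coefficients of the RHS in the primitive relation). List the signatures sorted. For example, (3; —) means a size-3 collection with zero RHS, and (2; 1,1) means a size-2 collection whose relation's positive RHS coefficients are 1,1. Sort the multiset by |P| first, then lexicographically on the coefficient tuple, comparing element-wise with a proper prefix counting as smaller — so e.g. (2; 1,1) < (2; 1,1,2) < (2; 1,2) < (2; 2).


Σ has 7 primitive collections:

  P = {0,4}:  v_{0} + v_{4} = 0  →  sig = (2; —)
  P = {1,2}:  v_{1} + v_{2} = v_{8}  →  sig = (2; 1)
  P = {6,8}:  v_{6} + v_{8} = v_{7}  →  sig = (2; 1)
  P = {0,1}:  v_{0} + v_{1} = v_{3} + v_{5} + v_{7} + v_{8}  →  sig = (2; 1,1,1,1)
  P = {1,6}:  v_{1} + v_{6} = v_{3} + v_{4} + v_{5} + 2·v_{7}  →  sig = (2; 1,1,1,2)
  P = {2,3,5,7}:  v_{2} + v_{3} + v_{5} + v_{7} = v_{0}  →  sig = (4; 1)
  P = {3,4,5,7,8}:  v_{3} + v_{4} + v_{5} + v_{7} + v_{8} = v_{1}  →  sig = (5; 1)

Sorted signature multiset PRS(X):
    (2; —)
    (2; 1)
    (2; 1)
    (2; 1,1,1,1)
    (2; 1,1,1,2)
    (4; 1)
    (5; 1)


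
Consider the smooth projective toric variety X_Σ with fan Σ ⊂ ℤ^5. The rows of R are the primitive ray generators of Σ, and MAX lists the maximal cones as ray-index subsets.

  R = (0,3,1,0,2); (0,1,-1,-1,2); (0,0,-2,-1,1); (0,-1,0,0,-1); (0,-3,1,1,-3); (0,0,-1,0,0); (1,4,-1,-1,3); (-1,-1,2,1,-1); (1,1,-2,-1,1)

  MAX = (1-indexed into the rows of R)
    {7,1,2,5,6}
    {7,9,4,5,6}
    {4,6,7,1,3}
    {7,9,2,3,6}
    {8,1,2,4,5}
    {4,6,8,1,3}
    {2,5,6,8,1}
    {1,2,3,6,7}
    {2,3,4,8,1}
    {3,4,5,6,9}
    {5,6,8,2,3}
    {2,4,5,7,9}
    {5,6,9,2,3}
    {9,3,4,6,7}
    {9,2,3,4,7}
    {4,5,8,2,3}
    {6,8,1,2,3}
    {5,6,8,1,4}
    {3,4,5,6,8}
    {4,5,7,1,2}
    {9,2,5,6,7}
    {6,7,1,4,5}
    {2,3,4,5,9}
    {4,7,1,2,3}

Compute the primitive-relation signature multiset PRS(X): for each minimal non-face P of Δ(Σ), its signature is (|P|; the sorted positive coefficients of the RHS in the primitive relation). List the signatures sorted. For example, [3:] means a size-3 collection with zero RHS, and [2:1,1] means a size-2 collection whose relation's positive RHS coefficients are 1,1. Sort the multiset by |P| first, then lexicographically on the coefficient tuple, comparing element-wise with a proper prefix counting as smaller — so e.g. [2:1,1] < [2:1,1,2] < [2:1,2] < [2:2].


The 6 primitive collections of Σ (r=9, n=5):

  • {8,9}:  v_{8} + v_{9} = 0  so sig = [2:]
  • {1,9}:  v_{1} + v_{9} = v_{7}  so sig = [2:1]
  • {7,8}:  v_{7} + v_{8} = v_{1}  so sig = [2:1]
  • {1,3,5}:  v_{1} + v_{3} + v_{5} = 0  so sig = [3:]
  • {2,4,6}:  v_{2} + v_{4} + v_{6} = v_{3}  so sig = [3:1]
  • {3,5,7}:  v_{3} + v_{5} + v_{7} = v_{9}  so sig = [3:1]

Hence PRS(X_Σ) =
[[2:], [2:1], [2:1], [3:], [3:1], [3:1]]


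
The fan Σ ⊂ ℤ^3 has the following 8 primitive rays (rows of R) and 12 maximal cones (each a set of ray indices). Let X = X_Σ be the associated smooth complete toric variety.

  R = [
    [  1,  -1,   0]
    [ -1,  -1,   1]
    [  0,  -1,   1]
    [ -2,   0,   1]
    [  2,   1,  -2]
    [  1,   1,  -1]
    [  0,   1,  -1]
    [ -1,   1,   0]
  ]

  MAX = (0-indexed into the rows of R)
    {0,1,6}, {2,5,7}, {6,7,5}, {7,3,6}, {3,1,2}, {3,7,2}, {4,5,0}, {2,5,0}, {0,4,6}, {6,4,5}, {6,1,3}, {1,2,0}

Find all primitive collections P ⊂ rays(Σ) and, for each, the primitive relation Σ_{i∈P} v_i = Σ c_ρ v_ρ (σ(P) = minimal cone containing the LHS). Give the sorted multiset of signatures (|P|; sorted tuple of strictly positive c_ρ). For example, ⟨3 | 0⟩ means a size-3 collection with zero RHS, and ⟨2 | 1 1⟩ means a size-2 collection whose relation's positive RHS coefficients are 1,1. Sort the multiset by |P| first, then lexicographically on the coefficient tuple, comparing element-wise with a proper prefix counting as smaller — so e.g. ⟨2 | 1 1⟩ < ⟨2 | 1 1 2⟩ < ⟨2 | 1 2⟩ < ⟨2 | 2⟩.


|primitive collections| = 11. Relations:

  P={0,7}:  v_{0} + v_{7} = 0  ⟹  sig = ⟨2 | 0⟩
  P={1,5}:  v_{1} + v_{5} = 0  ⟹  sig = ⟨2 | 0⟩
  P={2,6}:  v_{2} + v_{6} = 0  ⟹  sig = ⟨2 | 0⟩
  P={0,3}:  v_{0} + v_{3} = v_{1}  ⟹  sig = ⟨2 | 1⟩
  P={1,7}:  v_{1} + v_{7} = v_{3}  ⟹  sig = ⟨2 | 1⟩
  P={3,4}:  v_{3} + v_{4} = v_{6}  ⟹  sig = ⟨2 | 1⟩
  P={3,5}:  v_{3} + v_{5} = v_{7}  ⟹  sig = ⟨2 | 1⟩
  P={1,4}:  v_{1} + v_{4} = v_{0} + v_{6}  ⟹  sig = ⟨2 | 1 1⟩
  P={2,4}:  v_{2} + v_{4} = v_{0} + v_{5}  ⟹  sig = ⟨2 | 1 1⟩
  P={4,7}:  v_{4} + v_{7} = v_{5} + v_{6}  ⟹  sig = ⟨2 | 1 1⟩
  P={0,5,6}:  v_{0} + v_{5} + v_{6} = v_{4}  ⟹  sig = ⟨3 | 1⟩

Hence PRS(X_Σ) =
[⟨2 | 0⟩, ⟨2 | 0⟩, ⟨2 | 0⟩, ⟨2 | 1⟩, ⟨2 | 1⟩, ⟨2 | 1⟩, ⟨2 | 1⟩, ⟨2 | 1 1⟩, ⟨2 | 1 1⟩, ⟨2 | 1 1⟩, ⟨3 | 1⟩]


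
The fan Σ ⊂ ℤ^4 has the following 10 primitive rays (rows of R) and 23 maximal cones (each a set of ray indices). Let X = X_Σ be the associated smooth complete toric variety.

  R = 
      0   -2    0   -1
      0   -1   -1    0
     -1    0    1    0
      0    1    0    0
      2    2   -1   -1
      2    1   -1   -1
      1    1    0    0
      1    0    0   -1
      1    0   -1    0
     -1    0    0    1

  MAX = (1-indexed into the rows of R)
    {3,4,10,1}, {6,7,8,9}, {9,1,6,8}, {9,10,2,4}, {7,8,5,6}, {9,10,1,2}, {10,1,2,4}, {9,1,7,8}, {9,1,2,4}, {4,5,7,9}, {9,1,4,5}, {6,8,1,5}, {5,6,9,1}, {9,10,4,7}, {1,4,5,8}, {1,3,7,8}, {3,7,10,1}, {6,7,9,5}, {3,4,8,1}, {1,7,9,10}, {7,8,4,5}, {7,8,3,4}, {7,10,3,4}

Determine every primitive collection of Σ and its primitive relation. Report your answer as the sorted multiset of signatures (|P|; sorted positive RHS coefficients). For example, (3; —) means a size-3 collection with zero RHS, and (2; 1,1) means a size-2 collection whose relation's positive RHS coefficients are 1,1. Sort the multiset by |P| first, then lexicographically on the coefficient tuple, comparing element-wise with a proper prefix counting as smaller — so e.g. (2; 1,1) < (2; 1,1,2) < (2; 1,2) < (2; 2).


The 18 primitive collections of Σ (r=10, n=4):

  • {3,9}:  v_{3} + v_{9} = 0  so sig = (2; —)
  • {8,10}:  v_{8} + v_{10} = 0  so sig = (2; —)
  • {2,7}:  v_{2} + v_{7} = v_{9}  so sig = (2; 1)
  • {4,6}:  v_{4} + v_{6} = v_{5}  so sig = (2; 1)
  • {3,6}:  v_{3} + v_{6} = v_{4} + v_{8}  so sig = (2; 1,1)
  • {6,10}:  v_{6} + v_{10} = v_{4} + v_{9}  so sig = (2; 1,1)
  • {2,3}:  v_{2} + v_{3} = v_{1} + v_{4} + v_{10}  so sig = (2; 1,1,1)
  • {2,8}:  v_{2} + v_{8} = v_{1} + v_{4} + v_{9}  so sig = (2; 1,1,1)
  • {3,5}:  v_{3} + v_{5} = 2·v_{4} + v_{8}  so sig = (2; 1,2)
  • {5,10}:  v_{5} + v_{10} = 2·v_{4} + v_{9}  so sig = (2; 1,2)
  • {2,6}:  v_{2} + v_{6} = v_{1} + 2·v_{4} + 2·v_{9}  so sig = (2; 1,2,2)
  • {2,5}:  v_{2} + v_{5} = v_{1} + 3·v_{4} + 2·v_{9}  so sig = (2; 1,2,3)
  • {1,4,7}:  v_{1} + v_{4} + v_{7} = v_{8}  so sig = (3; 1)
  • {4,8,9}:  v_{4} + v_{8} + v_{9} = v_{6}  so sig = (3; 1)
  • {1,5,7}:  v_{1} + v_{5} + v_{7} = v_{6} + v_{8}  so sig = (3; 1,1)
  • {1,6,7}:  v_{1} + v_{6} + v_{7} = 2·v_{8} + v_{9}  so sig = (3; 1,2)
  • {5,8,9}:  v_{5} + v_{8} + v_{9} = 2·v_{6}  so sig = (3; 2)
  • {1,4,9,10}:  v_{1} + v_{4} + v_{9} + v_{10} = v_{2}  so sig = (4; 1)

so the primitive-relation signature multiset is
    |P|=2: 12 collections, coeffs (), (), (1), (1), (1,1), (1,1), (1,1,1), (1,1,1), (1,2), (1,2), (1,2,2), (1,2,3)
    |P|=3: 5 collections, coeffs (1), (1), (1,1), (1,2), (2)
    |P|=4: 1 collection, coeffs (1)


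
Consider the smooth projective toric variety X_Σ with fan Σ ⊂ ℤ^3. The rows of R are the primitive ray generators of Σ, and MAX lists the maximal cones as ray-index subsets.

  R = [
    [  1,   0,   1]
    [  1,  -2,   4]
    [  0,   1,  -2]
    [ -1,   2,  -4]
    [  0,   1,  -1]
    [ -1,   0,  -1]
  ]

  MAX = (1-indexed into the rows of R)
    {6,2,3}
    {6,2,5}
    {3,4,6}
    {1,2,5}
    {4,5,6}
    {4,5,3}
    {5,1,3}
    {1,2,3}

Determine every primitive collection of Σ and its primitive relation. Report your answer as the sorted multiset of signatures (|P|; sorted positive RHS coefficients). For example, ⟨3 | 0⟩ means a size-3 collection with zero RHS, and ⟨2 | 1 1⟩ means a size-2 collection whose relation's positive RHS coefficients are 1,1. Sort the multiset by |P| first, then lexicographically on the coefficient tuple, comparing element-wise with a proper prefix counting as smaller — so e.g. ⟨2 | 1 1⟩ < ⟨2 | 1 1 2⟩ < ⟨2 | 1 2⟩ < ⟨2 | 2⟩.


5 collections generate NE(X_Σ); each relation:

  P={1,6}:  v_{1} + v_{6} = 0  ⇒ sig = ⟨2 | 0⟩
  P={2,4}:  v_{2} + v_{4} = 0  ⇒ sig = ⟨2 | 0⟩
  P={1,4}:  v_{1} + v_{4} = v_{3} + v_{5}  ⇒ sig = ⟨2 | 1 1⟩
  P={2,3,5}:  v_{2} + v_{3} + v_{5} = v_{1}  ⇒ sig = ⟨3 | 1⟩
  P={3,5,6}:  v_{3} + v_{5} + v_{6} = v_{4}  ⇒ sig = ⟨3 | 1⟩

so the primitive-relation signature multiset is
{ ⟨2 | 0⟩ ×2,  ⟨2 | 1 1⟩,  ⟨3 | 1⟩ ×2 }


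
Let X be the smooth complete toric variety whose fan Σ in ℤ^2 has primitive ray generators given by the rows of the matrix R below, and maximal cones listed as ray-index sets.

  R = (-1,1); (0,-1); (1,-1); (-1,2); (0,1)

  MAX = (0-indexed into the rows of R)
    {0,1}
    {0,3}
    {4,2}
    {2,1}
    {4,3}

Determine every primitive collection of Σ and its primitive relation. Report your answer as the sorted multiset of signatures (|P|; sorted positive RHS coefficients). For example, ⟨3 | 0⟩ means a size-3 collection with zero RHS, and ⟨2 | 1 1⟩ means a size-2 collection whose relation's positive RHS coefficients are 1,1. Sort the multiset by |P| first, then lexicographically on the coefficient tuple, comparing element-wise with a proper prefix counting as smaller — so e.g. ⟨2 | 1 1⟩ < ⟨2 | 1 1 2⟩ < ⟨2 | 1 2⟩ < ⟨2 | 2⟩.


Σ has 5 primitive collections:

  P = {0,2}:  v_{0} + v_{2} = 0  so sig = ⟨2 | 0⟩
  P = {1,4}:  v_{1} + v_{4} = 0  so sig = ⟨2 | 0⟩
  P = {0,4}:  v_{0} + v_{4} = v_{3}  so sig = ⟨2 | 1⟩
  P = {1,3}:  v_{1} + v_{3} = v_{0}  so sig = ⟨2 | 1⟩
  P = {2,3}:  v_{2} + v_{3} = v_{4}  so sig = ⟨2 | 1⟩

Hence PRS(X_Σ) =
    |P|=2: 5 collections, coeffs (), (), (1), (1), (1)


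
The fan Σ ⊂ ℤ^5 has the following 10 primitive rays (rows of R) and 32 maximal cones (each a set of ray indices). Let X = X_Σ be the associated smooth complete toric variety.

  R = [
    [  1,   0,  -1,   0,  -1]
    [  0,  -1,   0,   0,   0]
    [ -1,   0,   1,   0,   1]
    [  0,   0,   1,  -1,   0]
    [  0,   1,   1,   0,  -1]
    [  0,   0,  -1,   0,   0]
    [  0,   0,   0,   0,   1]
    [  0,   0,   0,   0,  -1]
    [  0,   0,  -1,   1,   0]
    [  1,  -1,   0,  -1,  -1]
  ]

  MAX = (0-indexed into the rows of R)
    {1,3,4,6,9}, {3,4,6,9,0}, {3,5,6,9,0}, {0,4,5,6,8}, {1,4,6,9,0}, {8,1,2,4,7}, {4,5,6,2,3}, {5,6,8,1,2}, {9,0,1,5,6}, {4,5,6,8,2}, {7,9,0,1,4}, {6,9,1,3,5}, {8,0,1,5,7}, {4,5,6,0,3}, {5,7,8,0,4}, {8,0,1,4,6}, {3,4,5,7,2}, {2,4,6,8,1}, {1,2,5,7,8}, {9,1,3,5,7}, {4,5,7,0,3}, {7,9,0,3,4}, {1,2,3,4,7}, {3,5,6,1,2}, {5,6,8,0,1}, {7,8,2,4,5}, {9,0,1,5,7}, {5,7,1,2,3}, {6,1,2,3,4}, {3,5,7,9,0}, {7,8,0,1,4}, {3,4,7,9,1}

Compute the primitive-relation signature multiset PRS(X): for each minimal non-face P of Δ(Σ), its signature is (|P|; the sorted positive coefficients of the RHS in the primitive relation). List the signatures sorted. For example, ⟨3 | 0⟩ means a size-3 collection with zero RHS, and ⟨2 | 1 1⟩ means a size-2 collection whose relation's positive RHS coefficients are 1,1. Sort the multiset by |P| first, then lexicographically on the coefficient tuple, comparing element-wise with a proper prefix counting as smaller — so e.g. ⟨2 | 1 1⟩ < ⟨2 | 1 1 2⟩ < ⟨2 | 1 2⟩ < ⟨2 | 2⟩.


Σ has 8 primitive collections:

  {0,2}:  v_{0} + v_{2} = 0  ⟹  sig = ⟨2 | 0⟩
  {3,8}:  v_{3} + v_{8} = 0  ⟹  sig = ⟨2 | 0⟩
  {6,7}:  v_{6} + v_{7} = 0  ⟹  sig = ⟨2 | 0⟩
  {2,9}:  v_{2} + v_{9} = v_{1} + v_{3}  ⟹  sig = ⟨2 | 1 1⟩
  {8,9}:  v_{8} + v_{9} = v_{0} + v_{1}  ⟹  sig = ⟨2 | 1 1⟩
  {0,1,3}:  v_{0} + v_{1} + v_{3} = v_{9}  ⟹  sig = ⟨3 | 1⟩
  {1,4,5}:  v_{1} + v_{4} + v_{5} = v_{7}  ⟹  sig = ⟨3 | 1⟩
  {4,5,9}:  v_{4} + v_{5} + v_{9} = v_{0} + v_{3} + v_{7}  ⟹  sig = ⟨3 | 1 1 1⟩

so the primitive-relation signature multiset is
    |P|=2: 5 collections, coeffs (), (), (), (1,1), (1,1)
    |P|=3: 3 collections, coeffs (1), (1), (1,1,1)


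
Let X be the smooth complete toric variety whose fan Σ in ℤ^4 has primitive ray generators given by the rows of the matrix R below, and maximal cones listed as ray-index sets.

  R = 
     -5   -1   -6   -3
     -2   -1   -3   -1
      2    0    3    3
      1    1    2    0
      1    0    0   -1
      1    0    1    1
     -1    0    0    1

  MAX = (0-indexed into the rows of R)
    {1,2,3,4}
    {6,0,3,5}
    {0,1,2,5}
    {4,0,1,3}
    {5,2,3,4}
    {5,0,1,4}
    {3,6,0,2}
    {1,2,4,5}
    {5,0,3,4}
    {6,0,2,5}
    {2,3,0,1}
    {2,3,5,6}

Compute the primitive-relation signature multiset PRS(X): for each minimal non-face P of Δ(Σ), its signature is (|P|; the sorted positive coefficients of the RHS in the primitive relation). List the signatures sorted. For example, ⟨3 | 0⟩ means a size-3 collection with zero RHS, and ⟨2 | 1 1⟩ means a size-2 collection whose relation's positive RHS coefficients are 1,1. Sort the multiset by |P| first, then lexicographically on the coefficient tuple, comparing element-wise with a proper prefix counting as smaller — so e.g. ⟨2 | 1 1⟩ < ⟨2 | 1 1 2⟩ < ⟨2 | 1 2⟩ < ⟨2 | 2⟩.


Minimal non-faces — 5 found among 7 rays, 12 max cones:

  P={4,6}:  v_{4} + v_{6} = 0  →  sig = ⟨2 | 0⟩
  P={1,6}:  v_{1} + v_{6} = v_{0} + v_{2}  →  sig = ⟨2 | 1 1⟩
  P={1,3,5}:  v_{1} + v_{3} + v_{5} = 0  →  sig = ⟨3 | 0⟩
  P={0,2,4}:  v_{0} + v_{2} + v_{4} = v_{1}  →  sig = ⟨3 | 1⟩
  P={0,2,3,5}:  v_{0} + v_{2} + v_{3} + v_{5} = v_{6}  →  sig = ⟨4 | 1⟩

Sorted signature multiset PRS(X):
    ⟨2 | 0⟩
    ⟨2 | 1 1⟩
    ⟨3 | 0⟩
    ⟨3 | 1⟩
    ⟨4 | 1⟩


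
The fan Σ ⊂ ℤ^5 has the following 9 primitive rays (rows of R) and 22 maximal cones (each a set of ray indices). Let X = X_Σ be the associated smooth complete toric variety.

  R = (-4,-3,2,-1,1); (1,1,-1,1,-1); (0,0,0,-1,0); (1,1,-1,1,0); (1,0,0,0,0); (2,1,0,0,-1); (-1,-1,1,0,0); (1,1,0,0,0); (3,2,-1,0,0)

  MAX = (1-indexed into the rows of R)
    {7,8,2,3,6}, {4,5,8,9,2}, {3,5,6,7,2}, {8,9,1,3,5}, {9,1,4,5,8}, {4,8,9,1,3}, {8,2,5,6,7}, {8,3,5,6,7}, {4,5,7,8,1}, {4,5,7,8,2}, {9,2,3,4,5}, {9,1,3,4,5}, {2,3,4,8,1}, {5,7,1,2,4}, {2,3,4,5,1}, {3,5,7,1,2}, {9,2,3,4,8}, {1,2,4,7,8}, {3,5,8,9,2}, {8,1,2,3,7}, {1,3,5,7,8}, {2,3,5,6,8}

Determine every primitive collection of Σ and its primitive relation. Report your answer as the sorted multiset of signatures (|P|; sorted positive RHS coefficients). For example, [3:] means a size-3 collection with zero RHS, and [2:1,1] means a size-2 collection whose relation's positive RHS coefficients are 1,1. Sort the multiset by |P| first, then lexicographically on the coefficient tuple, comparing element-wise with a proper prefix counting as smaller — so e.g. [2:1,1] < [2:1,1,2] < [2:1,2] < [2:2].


The 9 primitive collections of Σ (r=9, n=5):

  P={7,9}:  v_{7} + v_{9} = v_{5} + v_{8}  →  sig = [2:1,1]
  P={4,6}:  v_{4} + v_{6} = v_{2} + v_{5} + v_{8}  →  sig = [2:1,1,1]
  P={6,9}:  v_{6} + v_{9} = v_{2} + v_{3} + 2·v_{5} + 2·v_{8}  →  sig = [2:1,1,2,2]
  P={1,6}:  v_{1} + v_{6} = v_{3} + 2·v_{7}  →  sig = [2:1,2]
  P={1,2,9}:  v_{1} + v_{2} + v_{9} = 0  →  sig = [3:]
  P={3,4,7}:  v_{3} + v_{4} + v_{7} = 0  →  sig = [3:]
  P={1,2,5,8}:  v_{1} + v_{2} + v_{5} + v_{8} = v_{7}  →  sig = [4:1]
  P={3,4,5,8}:  v_{3} + v_{4} + v_{5} + v_{8} = v_{9}  →  sig = [4:1]
  P={2,3,5,7,8}:  v_{2} + v_{3} + v_{5} + v_{7} + v_{8} = v_{6}  →  sig = [5:1]

Hence PRS(X_Σ) =
{ [2:1,1],  [2:1,1,1],  [2:1,1,2,2],  [2:1,2],  [3:] ×2,  [4:1] ×2,  [5:1] }


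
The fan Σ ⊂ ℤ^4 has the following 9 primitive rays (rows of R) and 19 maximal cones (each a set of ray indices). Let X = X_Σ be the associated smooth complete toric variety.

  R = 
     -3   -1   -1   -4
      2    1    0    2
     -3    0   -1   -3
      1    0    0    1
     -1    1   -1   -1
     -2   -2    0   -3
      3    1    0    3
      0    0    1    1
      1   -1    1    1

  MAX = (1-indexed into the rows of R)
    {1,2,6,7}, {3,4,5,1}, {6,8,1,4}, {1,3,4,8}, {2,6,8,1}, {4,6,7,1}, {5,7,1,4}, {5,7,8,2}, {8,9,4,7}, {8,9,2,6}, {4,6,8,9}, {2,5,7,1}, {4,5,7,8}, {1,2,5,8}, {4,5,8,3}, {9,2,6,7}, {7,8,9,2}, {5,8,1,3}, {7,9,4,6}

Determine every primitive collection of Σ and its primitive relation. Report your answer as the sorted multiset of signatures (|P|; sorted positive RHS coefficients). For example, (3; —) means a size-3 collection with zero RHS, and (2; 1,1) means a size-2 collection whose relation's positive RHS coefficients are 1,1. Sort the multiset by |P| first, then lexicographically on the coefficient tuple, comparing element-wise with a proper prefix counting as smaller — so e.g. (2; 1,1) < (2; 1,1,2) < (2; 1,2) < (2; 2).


11 minimal non-faces of Δ(Σ) (on 9 rays):

  • {5,9}:  v_{5} + v_{9} = 0 — sig = (2; —)
  • {1,9}:  v_{1} + v_{9} = v_{6} — sig = (2; 1)
  • {2,3}:  v_{2} + v_{3} = v_{5} — sig = (2; 1)
  • {2,4}:  v_{2} + v_{4} = v_{7} — sig = (2; 1)
  • {5,6}:  v_{5} + v_{6} = v_{1} — sig = (2; 1)
  • {3,7}:  v_{3} + v_{7} = v_{4} + v_{5} — sig = (2; 1,1)
  • {3,9}:  v_{3} + v_{9} = v_{1} + v_{4} + v_{8} — sig = (2; 1,1,1)
  • {3,6}:  v_{3} + v_{6} = 2·v_{1} + v_{4} + v_{8} — sig = (2; 1,1,2)
  • {1,7,8}:  v_{1} + v_{7} + v_{8} = 0 — sig = (3; —)
  • {6,7,8}:  v_{6} + v_{7} + v_{8} = v_{9} — sig = (3; 1)
  • {1,4,5,8}:  v_{1} + v_{4} + v_{5} + v_{8} = v_{3} — sig = (4; 1)

Sorted signature multiset PRS(X):
    |P|=2: 8 collections, coeffs (), (1), (1), (1), (1), (1,1), (1,1,1), (1,1,2)
    |P|=3: 2 collections, coeffs (), (1)
    |P|=4: 1 collection, coeffs (1)


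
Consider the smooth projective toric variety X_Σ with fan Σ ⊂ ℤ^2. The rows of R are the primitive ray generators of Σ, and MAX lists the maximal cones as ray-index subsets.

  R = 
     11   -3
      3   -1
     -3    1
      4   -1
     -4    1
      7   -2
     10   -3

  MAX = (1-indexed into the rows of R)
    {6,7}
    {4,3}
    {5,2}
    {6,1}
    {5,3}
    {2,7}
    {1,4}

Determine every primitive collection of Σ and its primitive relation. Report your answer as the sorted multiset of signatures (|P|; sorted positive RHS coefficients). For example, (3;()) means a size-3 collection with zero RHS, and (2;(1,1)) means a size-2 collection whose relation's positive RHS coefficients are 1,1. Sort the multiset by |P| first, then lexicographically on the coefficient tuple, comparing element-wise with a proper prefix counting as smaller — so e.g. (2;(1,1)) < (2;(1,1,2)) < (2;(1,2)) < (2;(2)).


Σ has 14 primitive collections:

  P={2,3}:  v_{2} + v_{3} = 0  ⇒ sig = (2;())
  P={4,5}:  v_{4} + v_{5} = 0  ⇒ sig = (2;())
  P={1,5}:  v_{1} + v_{5} = v_{6}  ⇒ sig = (2;(1))
  P={2,4}:  v_{2} + v_{4} = v_{6}  ⇒ sig = (2;(1))
  P={2,6}:  v_{2} + v_{6} = v_{7}  ⇒ sig = (2;(1))
  P={3,6}:  v_{3} + v_{6} = v_{4}  ⇒ sig = (2;(1))
  P={3,7}:  v_{3} + v_{7} = v_{6}  ⇒ sig = (2;(1))
  P={4,6}:  v_{4} + v_{6} = v_{1}  ⇒ sig = (2;(1))
  P={5,6}:  v_{5} + v_{6} = v_{2}  ⇒ sig = (2;(1))
  P={1,2}:  v_{1} + v_{2} = 2·v_{6}  ⇒ sig = (2;(2))
  P={1,3}:  v_{1} + v_{3} = 2·v_{4}  ⇒ sig = (2;(2))
  P={4,7}:  v_{4} + v_{7} = 2·v_{6}  ⇒ sig = (2;(2))
  P={5,7}:  v_{5} + v_{7} = 2·v_{2}  ⇒ sig = (2;(2))
  P={1,7}:  v_{1} + v_{7} = 3·v_{6}  ⇒ sig = (2;(3))

Sorted signature multiset PRS(X):
    (2;())
    (2;())
    (2;(1))
    (2;(1))
    (2;(1))
    (2;(1))
    (2;(1))
    (2;(1))
    (2;(1))
    (2;(2))
    (2;(2))
    (2;(2))
    (2;(2))
    (2;(3))


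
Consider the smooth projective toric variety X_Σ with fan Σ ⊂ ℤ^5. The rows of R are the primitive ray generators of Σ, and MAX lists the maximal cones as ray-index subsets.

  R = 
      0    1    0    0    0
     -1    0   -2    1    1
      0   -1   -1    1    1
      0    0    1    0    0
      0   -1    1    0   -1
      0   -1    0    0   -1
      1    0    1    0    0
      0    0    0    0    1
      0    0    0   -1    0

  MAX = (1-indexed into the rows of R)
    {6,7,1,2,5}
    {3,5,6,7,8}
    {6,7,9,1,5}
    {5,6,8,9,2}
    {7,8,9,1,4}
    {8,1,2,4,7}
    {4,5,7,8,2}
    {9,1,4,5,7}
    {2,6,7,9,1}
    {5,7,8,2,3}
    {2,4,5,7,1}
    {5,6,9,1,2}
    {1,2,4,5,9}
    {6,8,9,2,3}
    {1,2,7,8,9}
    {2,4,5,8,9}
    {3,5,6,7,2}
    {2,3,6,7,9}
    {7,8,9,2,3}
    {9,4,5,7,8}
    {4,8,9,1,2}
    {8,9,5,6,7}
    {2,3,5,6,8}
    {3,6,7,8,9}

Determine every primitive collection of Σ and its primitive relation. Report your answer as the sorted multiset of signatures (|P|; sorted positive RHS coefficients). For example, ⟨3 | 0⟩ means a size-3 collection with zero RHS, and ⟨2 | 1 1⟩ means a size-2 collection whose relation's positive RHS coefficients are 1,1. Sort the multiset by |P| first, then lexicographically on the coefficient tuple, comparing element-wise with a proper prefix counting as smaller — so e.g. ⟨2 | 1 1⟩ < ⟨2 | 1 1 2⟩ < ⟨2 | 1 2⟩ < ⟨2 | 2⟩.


Δ(Σ) — 9 vertices, 9 min non-faces:

  • {4,6}:  v_{4} + v_{6} = v_{5} ; sig = ⟨2 | 1⟩
  • {1,3}:  v_{1} + v_{3} = v_{2} + v_{7} ; sig = ⟨2 | 1 1⟩
  • {3,4}:  v_{3} + v_{4} = v_{2} + v_{5} + v_{7} + v_{8} ; sig = ⟨2 | 1 1 1 1⟩
  • {1,6,8}:  v_{1} + v_{6} + v_{8} = 0 ; sig = ⟨3 | 0⟩
  • {1,5,8}:  v_{1} + v_{5} + v_{8} = v_{4} ; sig = ⟨3 | 1⟩
  • {3,5,9}:  v_{3} + v_{5} + v_{9} = 2·v_{6} + 2·v_{8} ; sig = ⟨3 | 2 2⟩
  • {2,4,7,9}:  v_{2} + v_{4} + v_{7} + v_{9} = v_{8} ; sig = ⟨4 | 1⟩
  • {2,6,7,8}:  v_{2} + v_{6} + v_{7} + v_{8} = v_{3} ; sig = ⟨4 | 1⟩
  • {2,5,7,9}:  v_{2} + v_{5} + v_{7} + v_{9} = v_{6} + v_{8} ; sig = ⟨4 | 1 1⟩

Sorted signature multiset PRS(X):
[⟨2 | 1⟩, ⟨2 | 1 1⟩, ⟨2 | 1 1 1 1⟩, ⟨3 | 0⟩, ⟨3 | 1⟩, ⟨3 | 2 2⟩, ⟨4 | 1⟩, ⟨4 | 1⟩, ⟨4 | 1 1⟩]


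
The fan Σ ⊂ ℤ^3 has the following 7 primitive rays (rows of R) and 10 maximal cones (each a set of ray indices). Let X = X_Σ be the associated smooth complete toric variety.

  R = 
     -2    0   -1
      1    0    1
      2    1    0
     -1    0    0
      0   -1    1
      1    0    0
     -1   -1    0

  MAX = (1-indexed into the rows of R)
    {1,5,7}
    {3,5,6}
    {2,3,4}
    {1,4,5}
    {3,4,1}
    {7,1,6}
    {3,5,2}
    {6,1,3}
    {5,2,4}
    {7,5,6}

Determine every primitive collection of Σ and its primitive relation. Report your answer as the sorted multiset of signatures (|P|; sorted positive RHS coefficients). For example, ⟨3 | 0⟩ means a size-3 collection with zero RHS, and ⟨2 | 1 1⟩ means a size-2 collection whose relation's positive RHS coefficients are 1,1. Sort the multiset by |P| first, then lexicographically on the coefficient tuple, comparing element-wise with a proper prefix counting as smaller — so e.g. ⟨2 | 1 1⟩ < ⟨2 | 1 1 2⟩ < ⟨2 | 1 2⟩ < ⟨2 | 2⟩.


Minimal non-faces — 9 found among 7 rays, 10 max cones:

  • {4,6}:  v_{4} + v_{6} = 0  →  sig = ⟨2 | 0⟩
  • {1,2}:  v_{1} + v_{2} = v_{4}  →  sig = ⟨2 | 1⟩
  • {2,7}:  v_{2} + v_{7} = v_{5}  →  sig = ⟨2 | 1⟩
  • {3,7}:  v_{3} + v_{7} = v_{6}  →  sig = ⟨2 | 1⟩
  • {2,6}:  v_{2} + v_{6} = v_{3} + v_{5}  →  sig = ⟨2 | 1 1⟩
  • {4,7}:  v_{4} + v_{7} = v_{1} + v_{5}  →  sig = ⟨2 | 1 1⟩
  • {1,3,5}:  v_{1} + v_{3} + v_{5} = 0  →  sig = ⟨3 | 0⟩
  • {1,5,6}:  v_{1} + v_{5} + v_{6} = v_{7}  →  sig = ⟨3 | 1⟩
  • {3,4,5}:  v_{3} + v_{4} + v_{5} = v_{2}  →  sig = ⟨3 | 1⟩

Sorted signature multiset PRS(X):
    |P|=2: 6 collections, coeffs (), (1), (1), (1), (1,1), (1,1)
    |P|=3: 3 collections, coeffs (), (1), (1)


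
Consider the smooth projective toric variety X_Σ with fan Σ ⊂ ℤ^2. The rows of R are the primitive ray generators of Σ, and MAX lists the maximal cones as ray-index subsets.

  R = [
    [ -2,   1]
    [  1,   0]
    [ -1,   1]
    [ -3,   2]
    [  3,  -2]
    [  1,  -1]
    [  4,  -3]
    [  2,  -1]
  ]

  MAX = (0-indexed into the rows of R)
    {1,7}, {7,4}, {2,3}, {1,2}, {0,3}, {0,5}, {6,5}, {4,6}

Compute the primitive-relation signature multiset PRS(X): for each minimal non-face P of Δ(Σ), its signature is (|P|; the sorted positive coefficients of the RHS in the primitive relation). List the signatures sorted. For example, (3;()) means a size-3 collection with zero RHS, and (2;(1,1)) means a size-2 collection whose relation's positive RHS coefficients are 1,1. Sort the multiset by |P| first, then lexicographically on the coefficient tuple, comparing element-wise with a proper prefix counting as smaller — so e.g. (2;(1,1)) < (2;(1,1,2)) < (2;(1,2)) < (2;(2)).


Minimal non-faces — 20 found among 8 rays, 8 max cones:

  P={0,7}:  v_{0} + v_{7} = 0  so sig = (2;())
  P={2,5}:  v_{2} + v_{5} = 0  so sig = (2;())
  P={3,4}:  v_{3} + v_{4} = 0  so sig = (2;())
  P={0,1}:  v_{0} + v_{1} = v_{2}  so sig = (2;(1))
  P={0,2}:  v_{0} + v_{2} = v_{3}  so sig = (2;(1))
  P={0,4}:  v_{0} + v_{4} = v_{5}  so sig = (2;(1))
  P={1,5}:  v_{1} + v_{5} = v_{7}  so sig = (2;(1))
  P={2,4}:  v_{2} + v_{4} = v_{7}  so sig = (2;(1))
  P={2,6}:  v_{2} + v_{6} = v_{4}  so sig = (2;(1))
  P={2,7}:  v_{2} + v_{7} = v_{1}  so sig = (2;(1))
  P={3,5}:  v_{3} + v_{5} = v_{0}  so sig = (2;(1))
  P={3,6}:  v_{3} + v_{6} = v_{5}  so sig = (2;(1))
  P={3,7}:  v_{3} + v_{7} = v_{2}  so sig = (2;(1))
  P={4,5}:  v_{4} + v_{5} = v_{6}  so sig = (2;(1))
  P={5,7}:  v_{5} + v_{7} = v_{4}  so sig = (2;(1))
  P={1,6}:  v_{1} + v_{6} = v_{4} + v_{7}  so sig = (2;(1,1))
  P={0,6}:  v_{0} + v_{6} = 2·v_{5}  so sig = (2;(2))
  P={1,3}:  v_{1} + v_{3} = 2·v_{2}  so sig = (2;(2))
  P={1,4}:  v_{1} + v_{4} = 2·v_{7}  so sig = (2;(2))
  P={6,7}:  v_{6} + v_{7} = 2·v_{4}  so sig = (2;(2))

Signatures (|P|; sorted positive RHS coefficients), sorted:
{ (2;()) ×3,  (2;(1)) ×12,  (2;(1,1)),  (2;(2)) ×4 }


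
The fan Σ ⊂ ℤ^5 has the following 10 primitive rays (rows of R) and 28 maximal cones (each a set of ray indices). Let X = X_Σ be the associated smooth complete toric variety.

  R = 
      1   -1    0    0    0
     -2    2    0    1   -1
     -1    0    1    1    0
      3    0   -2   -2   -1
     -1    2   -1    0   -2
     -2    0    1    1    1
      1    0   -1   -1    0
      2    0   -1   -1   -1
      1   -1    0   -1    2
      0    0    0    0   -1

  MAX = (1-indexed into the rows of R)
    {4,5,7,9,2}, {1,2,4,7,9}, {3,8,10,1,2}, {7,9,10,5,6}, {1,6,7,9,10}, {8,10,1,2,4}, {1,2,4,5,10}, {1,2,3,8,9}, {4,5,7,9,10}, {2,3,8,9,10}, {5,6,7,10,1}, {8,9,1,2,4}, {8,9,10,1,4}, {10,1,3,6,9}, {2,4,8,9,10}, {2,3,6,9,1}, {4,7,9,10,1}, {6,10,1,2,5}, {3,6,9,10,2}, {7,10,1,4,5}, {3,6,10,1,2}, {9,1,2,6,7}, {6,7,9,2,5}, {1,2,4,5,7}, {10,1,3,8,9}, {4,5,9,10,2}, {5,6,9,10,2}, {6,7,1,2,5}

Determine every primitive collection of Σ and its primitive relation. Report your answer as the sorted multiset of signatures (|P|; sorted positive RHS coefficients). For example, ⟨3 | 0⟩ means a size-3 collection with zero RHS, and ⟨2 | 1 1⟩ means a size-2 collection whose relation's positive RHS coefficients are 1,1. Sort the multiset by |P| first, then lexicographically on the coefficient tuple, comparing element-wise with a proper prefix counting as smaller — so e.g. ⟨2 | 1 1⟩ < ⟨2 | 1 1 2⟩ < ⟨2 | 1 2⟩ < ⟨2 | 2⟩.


|primitive collections| = 10. Relations:

  {3,7}:  v_{3} + v_{7} = 0 — sig = ⟨2 | 0⟩
  {6,8}:  v_{6} + v_{8} = 0 — sig = ⟨2 | 0⟩
  {3,4}:  v_{3} + v_{4} = v_{8} — sig = ⟨2 | 1⟩
  {4,6}:  v_{4} + v_{6} = v_{7} — sig = ⟨2 | 1⟩
  {7,8}:  v_{7} + v_{8} = v_{4} — sig = ⟨2 | 1⟩
  {3,5}:  v_{3} + v_{5} = v_{2} + v_{10} — sig = ⟨2 | 1 1⟩
  {5,8}:  v_{5} + v_{8} = v_{2} + v_{4} + v_{10} — sig = ⟨2 | 1 1 1⟩
  {1,5,9}:  v_{1} + v_{5} + v_{9} = v_{7} — sig = ⟨3 | 1⟩
  {2,7,10}:  v_{2} + v_{7} + v_{10} = v_{5} — sig = ⟨3 | 1⟩
  {1,2,9,10}:  v_{1} + v_{2} + v_{9} + v_{10} = 0 — sig = ⟨4 | 0⟩

Sorted signature multiset PRS(X):
[⟨2 | 0⟩, ⟨2 | 0⟩, ⟨2 | 1⟩, ⟨2 | 1⟩, ⟨2 | 1⟩, ⟨2 | 1 1⟩, ⟨2 | 1 1 1⟩, ⟨3 | 1⟩, ⟨3 | 1⟩, ⟨4 | 0⟩]


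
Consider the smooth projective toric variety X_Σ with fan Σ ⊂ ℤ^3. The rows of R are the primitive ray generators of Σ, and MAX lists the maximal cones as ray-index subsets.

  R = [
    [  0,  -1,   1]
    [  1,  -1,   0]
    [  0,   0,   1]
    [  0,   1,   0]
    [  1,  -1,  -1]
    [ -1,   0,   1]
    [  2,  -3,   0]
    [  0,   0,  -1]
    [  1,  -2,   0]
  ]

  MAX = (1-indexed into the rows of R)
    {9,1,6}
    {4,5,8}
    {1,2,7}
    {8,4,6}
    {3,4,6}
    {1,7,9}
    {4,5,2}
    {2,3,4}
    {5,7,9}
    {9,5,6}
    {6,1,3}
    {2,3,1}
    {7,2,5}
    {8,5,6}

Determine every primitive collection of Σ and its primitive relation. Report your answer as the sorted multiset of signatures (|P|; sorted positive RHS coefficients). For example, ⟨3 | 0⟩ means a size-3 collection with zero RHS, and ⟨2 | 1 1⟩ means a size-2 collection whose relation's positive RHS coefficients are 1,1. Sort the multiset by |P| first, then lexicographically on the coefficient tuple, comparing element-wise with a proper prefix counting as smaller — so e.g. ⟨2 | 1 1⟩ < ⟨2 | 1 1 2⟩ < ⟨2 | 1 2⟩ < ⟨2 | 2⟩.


Primitive collections (16):

  P={3,8}:  v_{3} + v_{8} = 0  ⇒ sig = ⟨2 | 0⟩
  P={1,4}:  v_{1} + v_{4} = v_{3}  ⇒ sig = ⟨2 | 1⟩
  P={1,5}:  v_{1} + v_{5} = v_{9}  ⇒ sig = ⟨2 | 1⟩
  P={2,6}:  v_{2} + v_{6} = v_{1}  ⇒ sig = ⟨2 | 1⟩
  P={2,8}:  v_{2} + v_{8} = v_{5}  ⇒ sig = ⟨2 | 1⟩
  P={2,9}:  v_{2} + v_{9} = v_{7}  ⇒ sig = ⟨2 | 1⟩
  P={3,5}:  v_{3} + v_{5} = v_{2}  ⇒ sig = ⟨2 | 1⟩
  P={4,9}:  v_{4} + v_{9} = v_{2}  ⇒ sig = ⟨2 | 1⟩
  P={1,8}:  v_{1} + v_{8} = v_{5} + v_{6}  ⇒ sig = ⟨2 | 1 1⟩
  P={3,9}:  v_{3} + v_{9} = v_{1} + v_{2}  ⇒ sig = ⟨2 | 1 1⟩
  P={6,7}:  v_{6} + v_{7} = v_{1} + v_{9}  ⇒ sig = ⟨2 | 1 1⟩
  P={7,8}:  v_{7} + v_{8} = v_{5} + v_{9}  ⇒ sig = ⟨2 | 1 1⟩
  P={3,7}:  v_{3} + v_{7} = v_{1} + 2·v_{2}  ⇒ sig = ⟨2 | 1 2⟩
  P={8,9}:  v_{8} + v_{9} = 2·v_{5} + v_{6}  ⇒ sig = ⟨2 | 1 2⟩
  P={4,7}:  v_{4} + v_{7} = 2·v_{2}  ⇒ sig = ⟨2 | 2⟩
  P={4,5,6}:  v_{4} + v_{5} + v_{6} = 0  ⇒ sig = ⟨3 | 0⟩

Signatures (|P|; sorted positive RHS coefficients), sorted:
    ⟨2 | 0⟩
    ⟨2 | 1⟩
    ⟨2 | 1⟩
    ⟨2 | 1⟩
    ⟨2 | 1⟩
    ⟨2 | 1⟩
    ⟨2 | 1⟩
    ⟨2 | 1⟩
    ⟨2 | 1 1⟩
    ⟨2 | 1 1⟩
    ⟨2 | 1 1⟩
    ⟨2 | 1 1⟩
    ⟨2 | 1 2⟩
    ⟨2 | 1 2⟩
    ⟨2 | 2⟩
    ⟨3 | 0⟩


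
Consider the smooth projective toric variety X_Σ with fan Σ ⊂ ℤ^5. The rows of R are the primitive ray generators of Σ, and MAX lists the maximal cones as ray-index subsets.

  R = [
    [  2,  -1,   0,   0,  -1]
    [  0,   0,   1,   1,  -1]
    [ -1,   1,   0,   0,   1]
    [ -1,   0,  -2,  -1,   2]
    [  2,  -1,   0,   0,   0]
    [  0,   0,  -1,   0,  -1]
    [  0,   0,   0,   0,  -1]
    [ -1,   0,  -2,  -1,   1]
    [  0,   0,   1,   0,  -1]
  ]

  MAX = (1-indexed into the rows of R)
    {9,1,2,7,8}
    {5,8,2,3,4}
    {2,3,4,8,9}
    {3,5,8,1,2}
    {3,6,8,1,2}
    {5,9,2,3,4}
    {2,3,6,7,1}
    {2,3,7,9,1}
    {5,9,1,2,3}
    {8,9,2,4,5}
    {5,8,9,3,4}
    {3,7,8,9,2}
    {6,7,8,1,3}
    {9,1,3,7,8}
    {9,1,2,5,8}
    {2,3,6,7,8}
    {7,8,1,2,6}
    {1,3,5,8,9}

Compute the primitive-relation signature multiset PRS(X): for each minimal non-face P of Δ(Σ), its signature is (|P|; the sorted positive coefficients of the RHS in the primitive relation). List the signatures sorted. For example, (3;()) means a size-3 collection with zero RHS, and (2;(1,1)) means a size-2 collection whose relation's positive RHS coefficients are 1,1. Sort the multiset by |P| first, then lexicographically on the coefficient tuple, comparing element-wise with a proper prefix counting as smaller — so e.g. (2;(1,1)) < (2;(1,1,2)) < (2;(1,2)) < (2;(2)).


The 9 primitive collections of Σ (r=9, n=5):

  • {4,7}:  v_{4} + v_{7} = v_{8}  ⇒ sig = (2;(1))
  • {5,7}:  v_{5} + v_{7} = v_{1}  ⇒ sig = (2;(1))
  • {1,4}:  v_{1} + v_{4} = v_{5} + v_{8}  ⇒ sig = (2;(1,1))
  • {4,6}:  v_{4} + v_{6} = v_{1} + v_{2} + v_{3} + 2·v_{8}  ⇒ sig = (2;(1,1,1,2))
  • {5,6}:  v_{5} + v_{6} = 2·v_{1} + v_{2} + v_{3} + v_{8}  ⇒ sig = (2;(1,1,1,2))
  • {6,9}:  v_{6} + v_{9} = 2·v_{7}  ⇒ sig = (2;(2))
  • {2,3,5,8,9}:  v_{2} + v_{3} + v_{5} + v_{8} + v_{9} = 0  ⇒ sig = (5;())
  • {1,2,3,7,8}:  v_{1} + v_{2} + v_{3} + v_{7} + v_{8} = v_{6}  ⇒ sig = (5;(1))
  • {1,2,3,8,9}:  v_{1} + v_{2} + v_{3} + v_{8} + v_{9} = v_{7}  ⇒ sig = (5;(1))

Sorted signature multiset PRS(X):
    |P|=2: 6 collections, coeffs (1), (1), (1,1), (1,1,1,2), (1,1,1,2), (2)
    |P|=5: 3 collections, coeffs (), (1), (1)


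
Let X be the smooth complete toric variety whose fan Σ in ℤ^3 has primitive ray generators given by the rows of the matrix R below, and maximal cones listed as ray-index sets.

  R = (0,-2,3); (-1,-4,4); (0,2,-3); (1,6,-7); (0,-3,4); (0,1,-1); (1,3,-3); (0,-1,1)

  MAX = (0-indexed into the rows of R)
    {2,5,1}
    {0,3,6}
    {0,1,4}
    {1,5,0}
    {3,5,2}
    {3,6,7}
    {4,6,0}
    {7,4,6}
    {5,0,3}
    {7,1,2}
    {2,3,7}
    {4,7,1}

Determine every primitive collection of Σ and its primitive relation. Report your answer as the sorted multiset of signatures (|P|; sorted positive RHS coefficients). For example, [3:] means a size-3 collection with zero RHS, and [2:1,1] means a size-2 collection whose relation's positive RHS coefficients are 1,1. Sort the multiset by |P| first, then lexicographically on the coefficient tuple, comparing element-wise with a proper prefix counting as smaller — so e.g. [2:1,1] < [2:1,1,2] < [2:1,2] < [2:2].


The 10 primitive collections of Σ (r=8, n=3):

  • {0,2}:  v_{0} + v_{2} = 0 ; sig = [2:]
  • {5,7}:  v_{5} + v_{7} = 0 ; sig = [2:]
  • {0,7}:  v_{0} + v_{7} = v_{4} ; sig = [2:1]
  • {1,3}:  v_{1} + v_{3} = v_{2} ; sig = [2:1]
  • {1,6}:  v_{1} + v_{6} = v_{7} ; sig = [2:1]
  • {2,4}:  v_{2} + v_{4} = v_{7} ; sig = [2:1]
  • {3,4}:  v_{3} + v_{4} = v_{6} ; sig = [2:1]
  • {4,5}:  v_{4} + v_{5} = v_{0} ; sig = [2:1]
  • {2,6}:  v_{2} + v_{6} = v_{3} + v_{7} ; sig = [2:1,1]
  • {5,6}:  v_{5} + v_{6} = v_{0} + v_{3} ; sig = [2:1,1]

Sorted signature multiset PRS(X):
    |P|=2: 10 collections, coeffs (), (), (1), (1), (1), (1), (1), (1), (1,1), (1,1)


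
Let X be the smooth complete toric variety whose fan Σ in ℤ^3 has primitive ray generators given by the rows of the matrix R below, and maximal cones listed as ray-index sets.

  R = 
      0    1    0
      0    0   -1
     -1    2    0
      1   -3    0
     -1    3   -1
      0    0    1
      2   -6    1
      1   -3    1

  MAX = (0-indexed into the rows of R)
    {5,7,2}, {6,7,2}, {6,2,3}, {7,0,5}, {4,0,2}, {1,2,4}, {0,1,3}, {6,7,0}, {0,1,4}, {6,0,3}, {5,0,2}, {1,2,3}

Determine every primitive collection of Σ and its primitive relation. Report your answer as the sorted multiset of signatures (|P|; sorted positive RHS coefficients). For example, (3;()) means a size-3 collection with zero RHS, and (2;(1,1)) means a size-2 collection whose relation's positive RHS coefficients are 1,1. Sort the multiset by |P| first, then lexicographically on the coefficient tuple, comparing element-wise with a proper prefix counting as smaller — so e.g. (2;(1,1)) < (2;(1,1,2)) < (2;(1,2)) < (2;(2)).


Primitive collections (14):

  • {1,5}:  v_{1} + v_{5} = 0  ⇒ sig = (2;())
  • {4,7}:  v_{4} + v_{7} = 0  ⇒ sig = (2;())
  • {1,7}:  v_{1} + v_{7} = v_{3}  ⇒ sig = (2;(1))
  • {3,4}:  v_{3} + v_{4} = v_{1}  ⇒ sig = (2;(1))
  • {3,5}:  v_{3} + v_{5} = v_{7}  ⇒ sig = (2;(1))
  • {3,7}:  v_{3} + v_{7} = v_{6}  ⇒ sig = (2;(1))
  • {4,6}:  v_{4} + v_{6} = v_{3}  ⇒ sig = (2;(1))
  • {4,5}:  v_{4} + v_{5} = v_{0} + v_{2}  ⇒ sig = (2;(1,1))
  • {1,6}:  v_{1} + v_{6} = 2·v_{3}  ⇒ sig = (2;(2))
  • {5,6}:  v_{5} + v_{6} = 2·v_{7}  ⇒ sig = (2;(2))
  • {0,2,3}:  v_{0} + v_{2} + v_{3} = 0  ⇒ sig = (3;())
  • {0,1,2}:  v_{0} + v_{1} + v_{2} = v_{4}  ⇒ sig = (3;(1))
  • {0,2,6}:  v_{0} + v_{2} + v_{6} = v_{7}  ⇒ sig = (3;(1))
  • {0,2,7}:  v_{0} + v_{2} + v_{7} = v_{5}  ⇒ sig = (3;(1))

Signatures (|P|; sorted positive RHS coefficients), sorted:
[(2;()), (2;()), (2;(1)), (2;(1)), (2;(1)), (2;(1)), (2;(1)), (2;(1,1)), (2;(2)), (2;(2)), (3;()), (3;(1)), (3;(1)), (3;(1))]
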